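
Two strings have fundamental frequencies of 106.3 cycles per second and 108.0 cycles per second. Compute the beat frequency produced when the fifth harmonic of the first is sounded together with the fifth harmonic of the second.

8.5 Hz

Fifth harmonic of the first: 5·106.3 = 531.5 Hz.
Fifth harmonic of the second: 5·108.0 = 540.0 Hz.
f_beat = |531.5 − 540.0| = 8.5 Hz.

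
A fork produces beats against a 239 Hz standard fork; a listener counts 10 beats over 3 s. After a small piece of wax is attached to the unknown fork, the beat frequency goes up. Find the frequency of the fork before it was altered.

235.6667 Hz

Beat frequency = 10/3 = 3.3333 Hz.
|f − 239| = 3.3333, so the fork was at either 235.6667 Hz or 242.3333 Hz.
Loading a fork with wax lowers its frequency; the adjustment lowers the fork's frequency.
The beat rate rose, so the adjustment moved the fork further from 239 Hz — it was already below the reference.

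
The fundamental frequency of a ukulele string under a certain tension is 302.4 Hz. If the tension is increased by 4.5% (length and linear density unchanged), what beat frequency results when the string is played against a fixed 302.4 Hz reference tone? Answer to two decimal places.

6.73 Hz

For a string, f ∝ √T, so the new frequency is 302.4·√1.045 = 309.1291 Hz.
f_beat = |309.1291 − 302.4| = 6.73 Hz.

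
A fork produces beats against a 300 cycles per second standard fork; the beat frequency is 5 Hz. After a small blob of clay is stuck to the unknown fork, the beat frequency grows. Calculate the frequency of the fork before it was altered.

295 Hz

|f − 300| = 5, so the fork was at either 295 Hz or 305 Hz.
Adding mass to a fork lowers its frequency; the adjustment lowers the fork's frequency.
The beat rate rose, so the adjustment moved the fork further from 300 Hz — it was already below the reference.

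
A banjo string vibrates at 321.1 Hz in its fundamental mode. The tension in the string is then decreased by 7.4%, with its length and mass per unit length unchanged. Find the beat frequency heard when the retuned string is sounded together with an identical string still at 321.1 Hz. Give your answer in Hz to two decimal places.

For a string, f ∝ √T, so the new frequency is 321.1·√0.926 = 308.9910 Hz.
f_beat = |308.9910 − 321.1| = 12.11 Hz.

12.11 Hz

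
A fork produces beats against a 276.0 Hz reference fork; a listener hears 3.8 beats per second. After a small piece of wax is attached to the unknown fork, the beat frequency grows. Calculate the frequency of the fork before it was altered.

|f − 276.0| = 3.8, so the fork was at either 272.2 Hz or 279.8 Hz.
Loading a fork with wax lowers its frequency; the adjustment lowers the fork's frequency.
The beat rate rose, so the adjustment moved the fork further from 276.0 Hz — it was already below the reference.

272.2 Hz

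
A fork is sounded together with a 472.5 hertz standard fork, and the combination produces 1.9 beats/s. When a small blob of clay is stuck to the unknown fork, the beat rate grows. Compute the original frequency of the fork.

470.6 Hz

|f − 472.5| = 1.9, so the fork was at either 470.6 Hz or 474.4 Hz.
Adding mass to a fork lowers its frequency; the adjustment lowers the fork's frequency.
The beat rate rose, so the adjustment moved the fork further from 472.5 Hz — it was already below the reference.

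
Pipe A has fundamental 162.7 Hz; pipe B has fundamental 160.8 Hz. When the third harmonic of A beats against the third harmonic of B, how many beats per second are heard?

5.7 Hz

Third harmonic of the first: 3·162.7 = 488.1 Hz.
Third harmonic of the second: 3·160.8 = 482.4 Hz.
f_beat = |488.1 − 482.4| = 5.7 Hz.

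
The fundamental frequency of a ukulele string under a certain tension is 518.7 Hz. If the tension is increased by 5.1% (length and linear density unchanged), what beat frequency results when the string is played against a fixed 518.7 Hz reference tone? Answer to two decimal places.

13.06 Hz

For a string, f ∝ √T, so the new frequency is 518.7·√1.051 = 531.7624 Hz.
f_beat = |531.7624 − 518.7| = 13.06 Hz.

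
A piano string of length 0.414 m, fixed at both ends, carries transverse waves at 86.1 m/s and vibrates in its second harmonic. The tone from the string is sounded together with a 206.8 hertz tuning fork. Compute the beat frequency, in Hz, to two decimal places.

1.17 Hz

For a string fixed at both ends, f_n = n·v/(2L) = 2·86.1/(2·0.414) = 207.9710 Hz.
f_beat = |207.9710 − 206.8| = 1.17 Hz.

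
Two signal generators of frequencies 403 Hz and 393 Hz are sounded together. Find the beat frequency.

10 Hz

Beats arise from superposition of two nearby frequencies; the beat rate is |f₁ − f₂|.
|403 − 393| = 10 Hz.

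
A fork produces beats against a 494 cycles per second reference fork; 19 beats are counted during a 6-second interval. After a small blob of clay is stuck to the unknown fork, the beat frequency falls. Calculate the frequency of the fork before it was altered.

497.1667 Hz

Beat frequency = 19/6 = 3.1667 Hz.
|f − 494| = 3.1667, so the fork was at either 490.8333 Hz or 497.1667 Hz.
Adding mass to a fork lowers its frequency; the adjustment lowers the fork's frequency.
The beat rate fell, so the adjustment moved the fork toward 494 Hz — it must have started above the reference.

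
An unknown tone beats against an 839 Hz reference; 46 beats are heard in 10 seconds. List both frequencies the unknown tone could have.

834.4 Hz or 843.6 Hz

Beat frequency = 46/10 = 4.6 Hz.
|f − 839| = 4.6, so f = 839 ± 4.6.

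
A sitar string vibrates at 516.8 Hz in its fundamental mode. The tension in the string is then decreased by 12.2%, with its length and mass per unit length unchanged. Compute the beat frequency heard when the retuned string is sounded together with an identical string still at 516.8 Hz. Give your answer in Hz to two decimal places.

For a string, f ∝ √T, so the new frequency is 516.8·√0.878 = 484.2501 Hz.
f_beat = |484.2501 − 516.8| = 32.55 Hz.

32.55 Hz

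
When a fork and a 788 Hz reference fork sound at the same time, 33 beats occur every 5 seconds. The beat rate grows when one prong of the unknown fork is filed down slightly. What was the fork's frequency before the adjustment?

Beat frequency = 33/5 = 6.6 Hz.
|f − 788| = 6.6, so the fork was at either 781.4 Hz or 794.6 Hz.
Filing a prong removes mass and raises the fork's frequency; the adjustment raises the fork's frequency.
The beat rate rose, so the adjustment moved the fork further from 788 Hz — it was already above the reference.

794.6 Hz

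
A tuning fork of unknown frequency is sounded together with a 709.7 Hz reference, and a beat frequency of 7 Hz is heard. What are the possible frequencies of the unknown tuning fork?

702.7 Hz or 716.7 Hz

|f − 709.7| = 7, so f = 709.7 ± 7.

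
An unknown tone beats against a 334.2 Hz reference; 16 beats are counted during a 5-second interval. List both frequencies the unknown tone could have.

331 Hz or 337.4 Hz

Beat frequency = 16/5 = 3.2 Hz.
|f − 334.2| = 3.2, so f = 334.2 ± 3.2.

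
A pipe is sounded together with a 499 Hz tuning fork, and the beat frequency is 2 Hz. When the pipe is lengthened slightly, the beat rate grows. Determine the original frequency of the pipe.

497 Hz

|f − 499| = 2, so the pipe was at either 497 Hz or 501 Hz.
A longer pipe has a lower fundamental; the adjustment lowers the pipe's frequency.
The beat rate rose, so the adjustment moved the pipe further from 499 Hz — it was already below the reference.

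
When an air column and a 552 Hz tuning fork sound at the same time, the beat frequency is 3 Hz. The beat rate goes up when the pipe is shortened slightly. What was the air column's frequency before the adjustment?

|f − 552| = 3, so the air column was at either 549 Hz or 555 Hz.
A shorter pipe has a higher fundamental; the adjustment raises the air column's frequency.
The beat rate rose, so the adjustment moved the air column further from 552 Hz — it was already above the reference.

555 Hz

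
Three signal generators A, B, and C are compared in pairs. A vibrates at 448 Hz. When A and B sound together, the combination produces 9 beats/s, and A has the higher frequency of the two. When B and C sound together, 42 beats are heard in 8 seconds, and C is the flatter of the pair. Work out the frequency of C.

B is below A, so f_B = 448 − 9 = 439 Hz.
B–C: Beat frequency = 42/8 = 5.25 Hz.
C is below B, so f_C = 439 − 5.25 = 433.75 Hz.

433.75 Hz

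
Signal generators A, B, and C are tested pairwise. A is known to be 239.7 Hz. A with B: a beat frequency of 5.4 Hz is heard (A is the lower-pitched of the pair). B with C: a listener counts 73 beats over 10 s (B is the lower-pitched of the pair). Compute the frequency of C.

252.4 Hz

B is above A, so f_B = 239.7 + 5.4 = 245.1 Hz.
B–C: Beat frequency = 73/10 = 7.3 Hz.
C is above B, so f_C = 245.1 + 7.3 = 252.4 Hz.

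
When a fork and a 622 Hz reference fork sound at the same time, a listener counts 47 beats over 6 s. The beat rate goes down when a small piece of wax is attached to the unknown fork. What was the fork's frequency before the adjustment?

629.8333 Hz

Beat frequency = 47/6 = 7.8333 Hz.
|f − 622| = 7.8333, so the fork was at either 614.1667 Hz or 629.8333 Hz.
Loading a fork with wax lowers its frequency; the adjustment lowers the fork's frequency.
The beat rate fell, so the adjustment moved the fork toward 622 Hz — it must have started above the reference.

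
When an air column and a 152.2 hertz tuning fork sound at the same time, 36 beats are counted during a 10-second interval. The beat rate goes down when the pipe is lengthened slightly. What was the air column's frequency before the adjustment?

Beat frequency = 36/10 = 3.6 Hz.
|f − 152.2| = 3.6, so the air column was at either 148.6 Hz or 155.8 Hz.
A longer pipe has a lower fundamental; the adjustment lowers the air column's frequency.
The beat rate fell, so the adjustment moved the air column toward 152.2 Hz — it must have started above the reference.

155.8 Hz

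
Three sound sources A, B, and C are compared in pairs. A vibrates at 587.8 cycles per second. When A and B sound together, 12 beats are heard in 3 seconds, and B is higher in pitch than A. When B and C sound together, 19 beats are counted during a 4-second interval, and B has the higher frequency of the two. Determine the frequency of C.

587.05 Hz

A–B: Beat frequency = 12/3 = 4 Hz.
B is above A, so f_B = 587.8 + 4 = 591.8 Hz.
B–C: Beat frequency = 19/4 = 4.75 Hz.
C is below B, so f_C = 591.8 − 4.75 = 587.05 Hz.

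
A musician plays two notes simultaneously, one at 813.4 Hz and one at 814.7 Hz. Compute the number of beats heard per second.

The beat frequency equals the magnitude of the frequency difference.
|813.4 − 814.7| = 1.3 Hz.

1.3 Hz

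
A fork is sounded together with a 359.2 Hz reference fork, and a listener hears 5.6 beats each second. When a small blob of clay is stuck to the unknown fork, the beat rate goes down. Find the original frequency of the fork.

364.8 Hz

|f − 359.2| = 5.6, so the fork was at either 353.6 Hz or 364.8 Hz.
Adding mass to a fork lowers its frequency; the adjustment lowers the fork's frequency.
The beat rate fell, so the adjustment moved the fork toward 359.2 Hz — it must have started above the reference.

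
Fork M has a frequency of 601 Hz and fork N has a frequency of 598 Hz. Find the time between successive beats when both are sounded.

f_beat = |601 − 598| = 3 Hz.
Beat period T = 1 / f_beat = 1 / 3 s.

0.333 s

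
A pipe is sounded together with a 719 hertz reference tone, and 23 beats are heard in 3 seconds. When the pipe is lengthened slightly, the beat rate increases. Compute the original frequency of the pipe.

711.3333 Hz

Beat frequency = 23/3 = 7.6667 Hz.
|f − 719| = 7.6667, so the pipe was at either 711.3333 Hz or 726.6667 Hz.
A longer pipe has a lower fundamental; the adjustment lowers the pipe's frequency.
The beat rate rose, so the adjustment moved the pipe further from 719 Hz — it was already below the reference.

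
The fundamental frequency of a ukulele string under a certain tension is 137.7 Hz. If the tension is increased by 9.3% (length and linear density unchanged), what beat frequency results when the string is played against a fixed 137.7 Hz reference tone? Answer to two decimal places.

For a string, f ∝ √T, so the new frequency is 137.7·√1.093 = 143.9607 Hz.
f_beat = |143.9607 − 137.7| = 6.26 Hz.

6.26 Hz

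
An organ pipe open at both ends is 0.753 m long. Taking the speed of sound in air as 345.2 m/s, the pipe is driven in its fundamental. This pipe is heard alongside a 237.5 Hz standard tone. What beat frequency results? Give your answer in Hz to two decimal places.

8.28 Hz

Open pipe: f_n = n·v/(2L) = 1·345.2/(2·0.753) = 229.2165 Hz.
f_beat = |229.2165 − 237.5| = 8.28 Hz.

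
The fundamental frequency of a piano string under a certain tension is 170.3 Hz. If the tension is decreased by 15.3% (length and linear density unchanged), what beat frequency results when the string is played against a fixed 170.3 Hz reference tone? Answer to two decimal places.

13.57 Hz

For a string, f ∝ √T, so the new frequency is 170.3·√0.847 = 156.7315 Hz.
f_beat = |156.7315 − 170.3| = 13.57 Hz.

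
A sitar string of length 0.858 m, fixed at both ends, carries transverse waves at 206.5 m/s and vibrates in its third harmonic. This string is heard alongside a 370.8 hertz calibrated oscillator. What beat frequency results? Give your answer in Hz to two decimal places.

9.79 Hz

For a string fixed at both ends, f_n = n·v/(2L) = 3·206.5/(2·0.858) = 361.0140 Hz.
f_beat = |361.0140 − 370.8| = 9.79 Hz.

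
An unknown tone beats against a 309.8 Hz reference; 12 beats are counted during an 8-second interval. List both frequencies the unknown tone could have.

308.3 Hz or 311.3 Hz

Beat frequency = 12/8 = 1.5 Hz.
|f − 309.8| = 1.5, so f = 309.8 ± 1.5.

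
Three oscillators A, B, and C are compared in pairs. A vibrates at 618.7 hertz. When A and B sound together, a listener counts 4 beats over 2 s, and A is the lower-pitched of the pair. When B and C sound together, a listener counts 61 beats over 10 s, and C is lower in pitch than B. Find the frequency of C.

614.6 Hz

A–B: Beat frequency = 4/2 = 2 Hz.
B is above A, so f_B = 618.7 + 2 = 620.7 Hz.
B–C: Beat frequency = 61/10 = 6.1 Hz.
C is below B, so f_C = 620.7 − 6.1 = 614.6 Hz.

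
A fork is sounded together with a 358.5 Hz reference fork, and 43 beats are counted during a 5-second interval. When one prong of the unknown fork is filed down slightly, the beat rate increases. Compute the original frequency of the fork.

Beat frequency = 43/5 = 8.6 Hz.
|f − 358.5| = 8.6, so the fork was at either 349.9 Hz or 367.1 Hz.
Filing a prong removes mass and raises the fork's frequency; the adjustment raises the fork's frequency.
The beat rate rose, so the adjustment moved the fork further from 358.5 Hz — it was already above the reference.

367.1 Hz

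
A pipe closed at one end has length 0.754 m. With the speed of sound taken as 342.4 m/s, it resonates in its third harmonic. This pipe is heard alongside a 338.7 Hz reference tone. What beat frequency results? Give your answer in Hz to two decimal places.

1.88 Hz

Closed pipe (odd harmonics): f_n = n·v/(4L) = 3·342.4/(4·0.754) = 340.5836 Hz.
f_beat = |340.5836 − 338.7| = 1.88 Hz.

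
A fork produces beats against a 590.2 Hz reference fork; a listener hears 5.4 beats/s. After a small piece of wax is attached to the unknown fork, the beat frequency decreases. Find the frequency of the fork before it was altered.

595.6 Hz

|f − 590.2| = 5.4, so the fork was at either 584.8 Hz or 595.6 Hz.
Loading a fork with wax lowers its frequency; the adjustment lowers the fork's frequency.
The beat rate fell, so the adjustment moved the fork toward 590.2 Hz — it must have started above the reference.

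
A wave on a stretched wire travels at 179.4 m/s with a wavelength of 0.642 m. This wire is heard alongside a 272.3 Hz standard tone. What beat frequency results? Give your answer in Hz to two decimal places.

Source frequency f = v/λ = 179.4/0.642 = 279.4393 Hz.
f_beat = |279.4393 − 272.3| = 7.14 Hz.

7.14 Hz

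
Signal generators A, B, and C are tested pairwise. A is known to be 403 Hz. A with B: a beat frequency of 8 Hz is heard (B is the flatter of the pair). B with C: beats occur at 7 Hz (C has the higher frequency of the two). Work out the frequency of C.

402 Hz

B is below A, so f_B = 403 − 8 = 395 Hz.
C is above B, so f_C = 395 + 7 = 402 Hz.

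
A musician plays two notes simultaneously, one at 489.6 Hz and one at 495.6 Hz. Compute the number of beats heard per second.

6 Hz

Beats arise from superposition of two nearby frequencies; the beat rate is |f₁ − f₂|.
|489.6 − 495.6| = 6 Hz.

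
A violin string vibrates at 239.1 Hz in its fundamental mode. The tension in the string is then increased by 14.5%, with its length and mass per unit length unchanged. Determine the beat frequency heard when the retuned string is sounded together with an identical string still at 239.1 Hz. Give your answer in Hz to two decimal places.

For a string, f ∝ √T, so the new frequency is 239.1·√1.145 = 255.8482 Hz.
f_beat = |255.8482 − 239.1| = 16.75 Hz.

16.75 Hz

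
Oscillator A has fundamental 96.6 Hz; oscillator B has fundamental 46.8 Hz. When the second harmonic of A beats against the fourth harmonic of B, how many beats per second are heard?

Second harmonic of the first: 2·96.6 = 193.2 Hz.
Fourth harmonic of the second: 4·46.8 = 187.2 Hz.
f_beat = |193.2 − 187.2| = 6.0 Hz.

6.0 Hz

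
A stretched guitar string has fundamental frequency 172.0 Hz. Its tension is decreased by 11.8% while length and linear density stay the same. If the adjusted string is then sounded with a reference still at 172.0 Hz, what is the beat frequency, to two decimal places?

For a string, f ∝ √T, so the new frequency is 172.0·√0.882 = 161.5336 Hz.
f_beat = |161.5336 − 172.0| = 10.47 Hz.

10.47 Hz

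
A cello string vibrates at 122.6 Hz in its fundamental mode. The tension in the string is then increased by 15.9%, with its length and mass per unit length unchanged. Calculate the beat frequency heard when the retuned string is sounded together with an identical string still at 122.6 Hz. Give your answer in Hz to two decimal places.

9.39 Hz

For a string, f ∝ √T, so the new frequency is 122.6·√1.159 = 131.9873 Hz.
f_beat = |131.9873 − 122.6| = 9.39 Hz.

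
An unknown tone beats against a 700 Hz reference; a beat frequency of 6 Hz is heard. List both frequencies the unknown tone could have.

694 Hz or 706 Hz

|f − 700| = 6, so f = 700 ± 6.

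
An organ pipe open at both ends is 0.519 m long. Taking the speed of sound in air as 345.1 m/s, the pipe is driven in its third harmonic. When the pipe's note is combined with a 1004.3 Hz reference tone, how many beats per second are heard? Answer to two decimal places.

6.90 Hz

Open pipe: f_n = n·v/(2L) = 3·345.1/(2·0.519) = 997.3988 Hz.
f_beat = |997.3988 − 1004.3| = 6.90 Hz.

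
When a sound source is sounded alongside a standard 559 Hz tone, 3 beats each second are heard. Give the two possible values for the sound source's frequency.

|f − 559| = 3, so f = 559 ± 3.

556 Hz or 562 Hz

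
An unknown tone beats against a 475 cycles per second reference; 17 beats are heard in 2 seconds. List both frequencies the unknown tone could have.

Beat frequency = 17/2 = 8.5 Hz.
|f − 475| = 8.5, so f = 475 ± 8.5.

466.5 Hz or 483.5 Hz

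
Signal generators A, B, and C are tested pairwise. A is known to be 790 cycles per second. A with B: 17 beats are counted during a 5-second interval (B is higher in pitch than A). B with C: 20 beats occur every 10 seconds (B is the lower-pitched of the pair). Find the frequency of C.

795.4 Hz

A–B: Beat frequency = 17/5 = 3.4 Hz.
B is above A, so f_B = 790 + 3.4 = 793.4 Hz.
B–C: Beat frequency = 20/10 = 2 Hz.
C is above B, so f_C = 793.4 + 2 = 795.4 Hz.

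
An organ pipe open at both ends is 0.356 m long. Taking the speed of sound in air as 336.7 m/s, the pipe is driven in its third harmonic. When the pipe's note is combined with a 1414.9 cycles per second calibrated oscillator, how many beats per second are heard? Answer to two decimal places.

Open pipe: f_n = n·v/(2L) = 3·336.7/(2·0.356) = 1418.6798 Hz.
f_beat = |1418.6798 − 1414.9| = 3.78 Hz.

3.78 Hz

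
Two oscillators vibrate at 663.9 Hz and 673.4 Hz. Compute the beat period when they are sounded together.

f_beat = |663.9 − 673.4| = 9.5 Hz.
Beat period T = 1 / f_beat = 1 / 9.5 s.

0.105 s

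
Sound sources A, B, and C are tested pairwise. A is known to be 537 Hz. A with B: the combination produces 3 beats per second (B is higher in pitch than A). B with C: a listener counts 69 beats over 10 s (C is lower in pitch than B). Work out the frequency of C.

533.1 Hz

B is above A, so f_B = 537 + 3 = 540 Hz.
B–C: Beat frequency = 69/10 = 6.9 Hz.
C is below B, so f_C = 540 − 6.9 = 533.1 Hz.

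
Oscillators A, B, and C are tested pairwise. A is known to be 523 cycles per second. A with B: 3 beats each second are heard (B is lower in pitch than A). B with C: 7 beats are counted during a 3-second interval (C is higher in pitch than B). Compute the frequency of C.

B is below A, so f_B = 523 − 3 = 520 Hz.
B–C: Beat frequency = 7/3 = 2.3333 Hz.
C is above B, so f_C = 520 + 2.3333 = 522.3333 Hz.

522.3333 Hz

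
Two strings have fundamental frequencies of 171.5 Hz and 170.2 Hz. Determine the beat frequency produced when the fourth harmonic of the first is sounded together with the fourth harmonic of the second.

5.2 Hz

Fourth harmonic of the first: 4·171.5 = 686.0 Hz.
Fourth harmonic of the second: 4·170.2 = 680.8 Hz.
f_beat = |686.0 − 680.8| = 5.2 Hz.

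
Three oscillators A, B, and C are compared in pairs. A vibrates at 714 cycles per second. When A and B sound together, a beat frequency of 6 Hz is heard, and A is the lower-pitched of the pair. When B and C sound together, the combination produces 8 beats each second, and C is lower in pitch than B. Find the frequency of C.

B is above A, so f_B = 714 + 6 = 720 Hz.
C is below B, so f_C = 720 − 8 = 712 Hz.

712 Hz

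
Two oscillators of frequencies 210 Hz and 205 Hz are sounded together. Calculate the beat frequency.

5 Hz

The beat frequency equals the magnitude of the frequency difference.
|210 − 205| = 5 Hz.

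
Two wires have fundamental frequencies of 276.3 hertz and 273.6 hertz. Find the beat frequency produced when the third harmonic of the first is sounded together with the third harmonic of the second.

Third harmonic of the first: 3·276.3 = 828.9 Hz.
Third harmonic of the second: 3·273.6 = 820.8 Hz.
f_beat = |828.9 − 820.8| = 8.1 Hz.

8.1 Hz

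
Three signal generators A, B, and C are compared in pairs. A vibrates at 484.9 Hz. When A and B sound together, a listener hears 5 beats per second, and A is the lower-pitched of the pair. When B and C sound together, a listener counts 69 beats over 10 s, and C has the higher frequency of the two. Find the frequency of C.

B is above A, so f_B = 484.9 + 5 = 489.9 Hz.
B–C: Beat frequency = 69/10 = 6.9 Hz.
C is above B, so f_C = 489.9 + 6.9 = 496.8 Hz.

496.8 Hz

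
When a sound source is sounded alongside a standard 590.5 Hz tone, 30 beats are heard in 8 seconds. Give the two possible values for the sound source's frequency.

Beat frequency = 30/8 = 3.75 Hz.
|f − 590.5| = 3.75, so f = 590.5 ± 3.75.

586.75 Hz or 594.25 Hz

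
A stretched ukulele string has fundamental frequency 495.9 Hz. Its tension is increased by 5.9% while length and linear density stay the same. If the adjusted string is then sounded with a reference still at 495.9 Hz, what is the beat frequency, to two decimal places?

14.42 Hz

For a string, f ∝ √T, so the new frequency is 495.9·√1.059 = 510.3194 Hz.
f_beat = |510.3194 − 495.9| = 14.42 Hz.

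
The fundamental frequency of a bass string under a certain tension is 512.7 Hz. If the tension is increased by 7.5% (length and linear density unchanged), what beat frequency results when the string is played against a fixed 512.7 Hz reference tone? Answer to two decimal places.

18.88 Hz

For a string, f ∝ √T, so the new frequency is 512.7·√1.075 = 531.5787 Hz.
f_beat = |531.5787 − 512.7| = 18.88 Hz.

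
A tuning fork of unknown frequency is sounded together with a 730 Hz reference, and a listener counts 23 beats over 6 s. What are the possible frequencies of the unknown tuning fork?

Beat frequency = 23/6 = 3.8333 Hz.
|f − 730| = 3.8333, so f = 730 ± 3.8333.

726.1667 Hz or 733.8333 Hz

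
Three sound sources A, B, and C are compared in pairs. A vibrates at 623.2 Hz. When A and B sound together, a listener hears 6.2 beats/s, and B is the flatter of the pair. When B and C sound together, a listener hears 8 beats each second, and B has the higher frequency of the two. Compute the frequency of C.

609 Hz

B is below A, so f_B = 623.2 − 6.2 = 617 Hz.
C is below B, so f_C = 617 − 8 = 609 Hz.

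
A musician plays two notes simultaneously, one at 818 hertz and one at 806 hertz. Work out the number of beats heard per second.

12 Hz

The beat frequency equals the magnitude of the frequency difference.
|818 − 806| = 12 Hz.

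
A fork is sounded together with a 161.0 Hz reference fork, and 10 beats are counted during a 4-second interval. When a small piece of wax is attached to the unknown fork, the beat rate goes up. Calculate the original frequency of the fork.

158.5 Hz

Beat frequency = 10/4 = 2.5 Hz.
|f − 161.0| = 2.5, so the fork was at either 158.5 Hz or 163.5 Hz.
Loading a fork with wax lowers its frequency; the adjustment lowers the fork's frequency.
The beat rate rose, so the adjustment moved the fork further from 161.0 Hz — it was already below the reference.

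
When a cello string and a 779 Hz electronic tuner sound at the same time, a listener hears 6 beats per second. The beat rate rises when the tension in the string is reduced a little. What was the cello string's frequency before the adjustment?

|f − 779| = 6, so the cello string was at either 773 Hz or 785 Hz.
Lower tension means lower frequency; the adjustment lowers the cello string's frequency.
The beat rate rose, so the adjustment moved the cello string further from 779 Hz — it was already below the reference.

773 Hz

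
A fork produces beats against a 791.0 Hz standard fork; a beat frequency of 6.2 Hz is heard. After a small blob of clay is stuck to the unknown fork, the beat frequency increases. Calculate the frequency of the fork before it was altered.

784.8 Hz

|f − 791.0| = 6.2, so the fork was at either 784.8 Hz or 797.2 Hz.
Adding mass to a fork lowers its frequency; the adjustment lowers the fork's frequency.
The beat rate rose, so the adjustment moved the fork further from 791.0 Hz — it was already below the reference.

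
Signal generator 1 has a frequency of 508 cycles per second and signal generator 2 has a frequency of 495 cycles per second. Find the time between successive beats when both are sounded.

0.077 s

f_beat = |508 − 495| = 13 Hz.
Beat period T = 1 / f_beat = 1 / 13 s.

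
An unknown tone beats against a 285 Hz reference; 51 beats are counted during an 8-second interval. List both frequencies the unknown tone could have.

278.625 Hz or 291.375 Hz

Beat frequency = 51/8 = 6.375 Hz.
|f − 285| = 6.375, so f = 285 ± 6.375.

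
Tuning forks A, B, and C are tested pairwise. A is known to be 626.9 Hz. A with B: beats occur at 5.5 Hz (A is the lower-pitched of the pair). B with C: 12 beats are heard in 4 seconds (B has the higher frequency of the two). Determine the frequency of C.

629.4 Hz

B is above A, so f_B = 626.9 + 5.5 = 632.4 Hz.
B–C: Beat frequency = 12/4 = 3 Hz.
C is below B, so f_C = 632.4 − 3 = 629.4 Hz.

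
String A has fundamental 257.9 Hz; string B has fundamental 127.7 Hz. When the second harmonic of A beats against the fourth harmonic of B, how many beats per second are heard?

5.0 Hz

Second harmonic of the first: 2·257.9 = 515.8 Hz.
Fourth harmonic of the second: 4·127.7 = 510.8 Hz.
f_beat = |515.8 − 510.8| = 5.0 Hz.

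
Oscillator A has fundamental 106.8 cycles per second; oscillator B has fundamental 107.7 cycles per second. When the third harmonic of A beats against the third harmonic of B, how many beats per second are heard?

2.7 Hz

Third harmonic of the first: 3·106.8 = 320.4 Hz.
Third harmonic of the second: 3·107.7 = 323.1 Hz.
f_beat = |320.4 − 323.1| = 2.7 Hz.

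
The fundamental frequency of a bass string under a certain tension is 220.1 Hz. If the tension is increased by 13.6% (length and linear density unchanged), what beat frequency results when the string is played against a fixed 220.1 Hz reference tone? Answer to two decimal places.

14.49 Hz

For a string, f ∝ √T, so the new frequency is 220.1·√1.136 = 234.5898 Hz.
f_beat = |234.5898 − 220.1| = 14.49 Hz.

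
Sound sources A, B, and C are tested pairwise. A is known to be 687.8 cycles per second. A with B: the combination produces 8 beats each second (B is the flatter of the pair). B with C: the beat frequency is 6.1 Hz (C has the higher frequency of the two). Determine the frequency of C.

685.9 Hz

B is below A, so f_B = 687.8 − 8 = 679.8 Hz.
C is above B, so f_C = 679.8 + 6.1 = 685.9 Hz.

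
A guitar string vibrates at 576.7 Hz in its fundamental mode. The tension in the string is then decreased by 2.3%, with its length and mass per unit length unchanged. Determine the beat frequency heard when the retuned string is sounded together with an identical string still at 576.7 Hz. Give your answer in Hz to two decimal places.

For a string, f ∝ √T, so the new frequency is 576.7·√0.977 = 570.0294 Hz.
f_beat = |570.0294 − 576.7| = 6.67 Hz.

6.67 Hz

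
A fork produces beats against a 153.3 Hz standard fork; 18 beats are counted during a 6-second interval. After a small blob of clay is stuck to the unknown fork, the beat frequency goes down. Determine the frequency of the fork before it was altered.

156.3 Hz

Beat frequency = 18/6 = 3 Hz.
|f − 153.3| = 3, so the fork was at either 150.3 Hz or 156.3 Hz.
Adding mass to a fork lowers its frequency; the adjustment lowers the fork's frequency.
The beat rate fell, so the adjustment moved the fork toward 153.3 Hz — it must have started above the reference.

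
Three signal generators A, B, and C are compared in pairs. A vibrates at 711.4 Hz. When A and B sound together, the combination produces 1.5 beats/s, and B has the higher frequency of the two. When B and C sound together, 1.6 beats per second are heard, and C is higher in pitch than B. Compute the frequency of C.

714.5 Hz

B is above A, so f_B = 711.4 + 1.5 = 712.9 Hz.
C is above B, so f_C = 712.9 + 1.6 = 714.5 Hz.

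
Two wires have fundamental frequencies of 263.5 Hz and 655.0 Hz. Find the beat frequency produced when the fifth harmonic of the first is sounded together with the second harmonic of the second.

Fifth harmonic of the first: 5·263.5 = 1317.5 Hz.
Second harmonic of the second: 2·655.0 = 1310.0 Hz.
f_beat = |1317.5 − 1310.0| = 7.5 Hz.

7.5 Hz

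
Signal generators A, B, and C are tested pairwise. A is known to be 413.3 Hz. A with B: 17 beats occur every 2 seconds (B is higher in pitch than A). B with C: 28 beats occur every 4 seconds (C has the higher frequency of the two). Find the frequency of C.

A–B: Beat frequency = 17/2 = 8.5 Hz.
B is above A, so f_B = 413.3 + 8.5 = 421.8 Hz.
B–C: Beat frequency = 28/4 = 7 Hz.
C is above B, so f_C = 421.8 + 7 = 428.8 Hz.

428.8 Hz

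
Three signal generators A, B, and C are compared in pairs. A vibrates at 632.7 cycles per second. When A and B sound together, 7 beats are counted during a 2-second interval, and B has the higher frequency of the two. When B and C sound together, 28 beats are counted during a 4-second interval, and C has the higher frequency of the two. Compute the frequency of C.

643.2 Hz

A–B: Beat frequency = 7/2 = 3.5 Hz.
B is above A, so f_B = 632.7 + 3.5 = 636.2 Hz.
B–C: Beat frequency = 28/4 = 7 Hz.
C is above B, so f_C = 636.2 + 7 = 643.2 Hz.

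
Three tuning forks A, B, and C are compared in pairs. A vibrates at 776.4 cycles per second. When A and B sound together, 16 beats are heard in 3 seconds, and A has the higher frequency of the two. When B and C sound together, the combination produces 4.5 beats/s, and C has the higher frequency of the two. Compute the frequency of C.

775.5667 Hz

A–B: Beat frequency = 16/3 = 5.3333 Hz.
B is below A, so f_B = 776.4 − 5.3333 = 771.0667 Hz.
C is above B, so f_C = 771.0667 + 4.5 = 775.5667 Hz.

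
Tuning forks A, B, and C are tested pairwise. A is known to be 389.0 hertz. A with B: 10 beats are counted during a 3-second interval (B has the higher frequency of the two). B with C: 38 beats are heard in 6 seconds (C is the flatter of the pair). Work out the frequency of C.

A–B: Beat frequency = 10/3 = 3.3333 Hz.
B is above A, so f_B = 389.0 + 3.3333 = 392.3333 Hz.
B–C: Beat frequency = 38/6 = 6.3333 Hz.
C is below B, so f_C = 392.3333 − 6.3333 = 386 Hz.

386 Hz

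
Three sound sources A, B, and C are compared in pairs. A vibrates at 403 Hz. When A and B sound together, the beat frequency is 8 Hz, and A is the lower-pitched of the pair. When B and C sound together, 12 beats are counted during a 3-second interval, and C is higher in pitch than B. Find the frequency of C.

B is above A, so f_B = 403 + 8 = 411 Hz.
B–C: Beat frequency = 12/3 = 4 Hz.
C is above B, so f_C = 411 + 4 = 415 Hz.

415 Hz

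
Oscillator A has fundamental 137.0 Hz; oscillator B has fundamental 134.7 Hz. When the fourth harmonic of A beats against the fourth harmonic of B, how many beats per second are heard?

Fourth harmonic of the first: 4·137.0 = 548.0 Hz.
Fourth harmonic of the second: 4·134.7 = 538.8 Hz.
f_beat = |548.0 − 538.8| = 9.2 Hz.

9.2 Hz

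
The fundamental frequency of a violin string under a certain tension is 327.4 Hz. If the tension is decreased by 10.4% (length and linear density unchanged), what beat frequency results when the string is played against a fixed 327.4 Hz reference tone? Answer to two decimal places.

17.49 Hz

For a string, f ∝ √T, so the new frequency is 327.4·√0.896 = 309.9079 Hz.
f_beat = |309.9079 − 327.4| = 17.49 Hz.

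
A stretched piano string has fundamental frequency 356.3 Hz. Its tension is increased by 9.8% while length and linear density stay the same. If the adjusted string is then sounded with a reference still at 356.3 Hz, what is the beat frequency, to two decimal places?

17.05 Hz

For a string, f ∝ √T, so the new frequency is 356.3·√1.098 = 373.3507 Hz.
f_beat = |373.3507 − 356.3| = 17.05 Hz.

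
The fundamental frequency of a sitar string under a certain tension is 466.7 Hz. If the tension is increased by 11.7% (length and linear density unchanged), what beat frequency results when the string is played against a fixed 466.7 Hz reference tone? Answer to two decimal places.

26.55 Hz

For a string, f ∝ √T, so the new frequency is 466.7·√1.117 = 493.2469 Hz.
f_beat = |493.2469 − 466.7| = 26.55 Hz.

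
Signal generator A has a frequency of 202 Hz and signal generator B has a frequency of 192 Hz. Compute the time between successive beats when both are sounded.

0.100 s

f_beat = |202 − 192| = 10 Hz.
Beat period T = 1 / f_beat = 1 / 10 s.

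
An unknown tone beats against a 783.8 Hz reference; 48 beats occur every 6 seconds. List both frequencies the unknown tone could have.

775.8 Hz or 791.8 Hz

Beat frequency = 48/6 = 8 Hz.
|f − 783.8| = 8, so f = 783.8 ± 8.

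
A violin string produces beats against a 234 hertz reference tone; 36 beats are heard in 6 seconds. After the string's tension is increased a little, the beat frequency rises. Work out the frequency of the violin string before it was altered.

Beat frequency = 36/6 = 6 Hz.
|f − 234| = 6, so the violin string was at either 228 Hz or 240 Hz.
Higher tension means higher frequency; the adjustment raises the violin string's frequency.
The beat rate rose, so the adjustment moved the violin string further from 234 Hz — it was already above the reference.

240 Hz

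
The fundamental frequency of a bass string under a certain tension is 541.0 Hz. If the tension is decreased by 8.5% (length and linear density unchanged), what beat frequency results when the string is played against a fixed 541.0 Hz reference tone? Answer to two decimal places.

For a string, f ∝ √T, so the new frequency is 541.0·√0.915 = 517.4970 Hz.
f_beat = |517.4970 − 541.0| = 23.50 Hz.

23.50 Hz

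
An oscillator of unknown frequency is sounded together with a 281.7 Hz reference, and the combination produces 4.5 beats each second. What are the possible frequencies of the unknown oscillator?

|f − 281.7| = 4.5, so f = 281.7 ± 4.5.

277.2 Hz or 286.2 Hz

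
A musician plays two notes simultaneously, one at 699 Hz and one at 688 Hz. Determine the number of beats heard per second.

11 Hz

f_beat = |f₁ − f₂|.
|699 − 688| = 11 Hz.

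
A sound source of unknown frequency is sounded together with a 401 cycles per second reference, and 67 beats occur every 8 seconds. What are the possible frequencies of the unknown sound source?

392.625 Hz or 409.375 Hz

Beat frequency = 67/8 = 8.375 Hz.
|f − 401| = 8.375, so f = 401 ± 8.375.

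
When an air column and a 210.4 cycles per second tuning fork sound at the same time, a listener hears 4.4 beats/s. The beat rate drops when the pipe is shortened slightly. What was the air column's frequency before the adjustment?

206 Hz

|f − 210.4| = 4.4, so the air column was at either 206 Hz or 214.8 Hz.
A shorter pipe has a higher fundamental; the adjustment raises the air column's frequency.
The beat rate fell, so the adjustment moved the air column toward 210.4 Hz — it must have started below the reference.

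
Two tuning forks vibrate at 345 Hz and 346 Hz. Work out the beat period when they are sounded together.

f_beat = |345 − 346| = 1 Hz.
Beat period T = 1 / f_beat = 1 / 1 s.

1.000 s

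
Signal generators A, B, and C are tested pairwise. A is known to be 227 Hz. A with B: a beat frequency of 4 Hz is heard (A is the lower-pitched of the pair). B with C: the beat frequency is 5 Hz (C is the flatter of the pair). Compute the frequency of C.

B is above A, so f_B = 227 + 4 = 231 Hz.
C is below B, so f_C = 231 − 5 = 226 Hz.

226 Hz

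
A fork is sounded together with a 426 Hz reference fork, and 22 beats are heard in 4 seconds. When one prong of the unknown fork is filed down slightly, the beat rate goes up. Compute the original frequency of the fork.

Beat frequency = 22/4 = 5.5 Hz.
|f − 426| = 5.5, so the fork was at either 420.5 Hz or 431.5 Hz.
Filing a prong removes mass and raises the fork's frequency; the adjustment raises the fork's frequency.
The beat rate rose, so the adjustment moved the fork further from 426 Hz — it was already above the reference.

431.5 Hz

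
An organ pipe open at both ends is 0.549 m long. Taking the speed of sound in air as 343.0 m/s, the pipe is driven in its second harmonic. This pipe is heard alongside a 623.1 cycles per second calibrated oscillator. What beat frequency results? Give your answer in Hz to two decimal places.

Open pipe: f_n = n·v/(2L) = 2·343.0/(2·0.549) = 624.7723 Hz.
f_beat = |624.7723 − 623.1| = 1.67 Hz.

1.67 Hz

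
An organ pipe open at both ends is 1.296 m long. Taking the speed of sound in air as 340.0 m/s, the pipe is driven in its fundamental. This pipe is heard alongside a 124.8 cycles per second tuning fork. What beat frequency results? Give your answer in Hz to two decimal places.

Open pipe: f_n = n·v/(2L) = 1·340.0/(2·1.296) = 131.1728 Hz.
f_beat = |131.1728 − 124.8| = 6.37 Hz.

6.37 Hz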